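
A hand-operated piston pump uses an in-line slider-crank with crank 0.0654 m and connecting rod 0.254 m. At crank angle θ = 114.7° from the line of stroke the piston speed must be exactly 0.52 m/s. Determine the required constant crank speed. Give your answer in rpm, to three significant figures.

94.0

For an in-line slider-crank, |v_piston| = rω|sinθ|·[1 + r cosθ/√(L² − r² sin²θ)].
With r = 0.0654 m, L = 0.254 m, θ = 114.7°: the bracketed kinematic factor |dx/dθ| = 0.052841 m.
ω = v/|dx/dθ| = 0.52/0.052841 = 9.8408 rad/s.
N = 60ω/(2π) = 93.973 rpm.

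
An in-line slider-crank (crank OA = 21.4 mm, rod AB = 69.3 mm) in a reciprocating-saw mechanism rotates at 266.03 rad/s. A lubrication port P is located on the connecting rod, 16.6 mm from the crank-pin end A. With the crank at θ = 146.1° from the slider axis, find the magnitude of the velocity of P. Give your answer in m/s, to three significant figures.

ω = 266 rad/s.  Crank-pin speed |V_A| = rω = 5.693 m/s, perpendicular to OA.
Rod angle: sinφ = −(r/L) sinθ ⇒ φ = -9.918°; ω_rod = −rω cosθ/√(L²−r²sin²θ) = +69.22 rad/s.
V_P = V_A + ω_rod × AP, with AP = 0.0166 m along the rod.
Components: V_Px = −rω sinθ − a·ω_rod·sinφ = -2.9774 m/s;  V_Py = rω cosθ + a·ω_rod·cosφ = -3.5934 m/s.
|V_P| = √(V_Px² + V_Py²) = 4.6666 m/s.

4.67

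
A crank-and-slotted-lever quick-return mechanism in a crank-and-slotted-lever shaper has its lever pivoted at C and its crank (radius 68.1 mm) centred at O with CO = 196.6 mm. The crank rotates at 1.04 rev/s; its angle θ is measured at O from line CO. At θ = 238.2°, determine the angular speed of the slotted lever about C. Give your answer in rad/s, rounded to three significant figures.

ω = 6.535 rad/s (from 1.04 rev/s).
Crank pin A relative to C: A = (d + r cosθ, r sinθ); lever angle φ = atan2(r sinθ, d + r cosθ).
Differentiating tanφ: φ̇ = rω(d cosθ + r)/(d² + r² + 2dr cosθ).
d² + r² + 2dr cosθ = |CA|² = 0.0291789 m²;  d cosθ + r = -0.0355 m.
|ω_lever| = |0.0681·6.535·-0.0355| / 0.0291789 = 0.54139 rad/s.

0.541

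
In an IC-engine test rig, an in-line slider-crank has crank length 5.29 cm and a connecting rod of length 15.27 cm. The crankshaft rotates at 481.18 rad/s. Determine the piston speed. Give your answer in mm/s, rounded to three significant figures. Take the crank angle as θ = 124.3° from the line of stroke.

16700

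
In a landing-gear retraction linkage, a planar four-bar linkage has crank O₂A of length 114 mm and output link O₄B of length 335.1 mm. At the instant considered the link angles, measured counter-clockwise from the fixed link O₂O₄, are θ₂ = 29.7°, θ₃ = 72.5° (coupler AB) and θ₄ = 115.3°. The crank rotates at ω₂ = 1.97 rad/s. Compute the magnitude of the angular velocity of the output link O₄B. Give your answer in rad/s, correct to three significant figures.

ω₂ = 1.97 rad/s
Differentiating the loop-closure r₂e^{iθ₂}+r₃e^{iθ₃}=r₁+r₄e^{iθ₄} gives r₂ω₂e^{iθ₂}+r₃ω₃e^{iθ₃}=r₄ω₄e^{iθ₄}.
Eliminating the other unknown: ω₄ = r₂ω₂ sin(θ₂−θ₃) / [r₄ sin(θ₄−θ₃)].
Numerator sine = -0.67944; denominator sine = +0.67944.
Result = 0.114·1.97·(-0.67944) / (0.3351·(+0.67944)) = -0.67019 rad/s; magnitude 0.67019 rad/s.

0.670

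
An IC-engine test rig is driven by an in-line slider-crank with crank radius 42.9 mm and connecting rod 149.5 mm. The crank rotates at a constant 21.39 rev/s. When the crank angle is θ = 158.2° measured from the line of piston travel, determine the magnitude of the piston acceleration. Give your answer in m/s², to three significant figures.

555

ω = 2π·21.4 = 134.4 rad/s
x(θ) = r cosθ + √(L² − r² sin²θ); with ω constant, a = ω²·d²x/dθ².
d²x/dθ² = −r cosθ − r²(cos2θ)/√u − r⁴ sin²2θ/(4u^{3/2}),  u = L² − r² sin²θ = 0.0220964 m².
Substituting r = 0.0429 m, L = 0.1495 m, θ = 158.2°: d²x/dθ² = +0.030744 m.
a = ω²·d²x/dθ² = (134.4)²·(+0.030744) = +555.31 m/s²;  |a| = 555.31 m/s².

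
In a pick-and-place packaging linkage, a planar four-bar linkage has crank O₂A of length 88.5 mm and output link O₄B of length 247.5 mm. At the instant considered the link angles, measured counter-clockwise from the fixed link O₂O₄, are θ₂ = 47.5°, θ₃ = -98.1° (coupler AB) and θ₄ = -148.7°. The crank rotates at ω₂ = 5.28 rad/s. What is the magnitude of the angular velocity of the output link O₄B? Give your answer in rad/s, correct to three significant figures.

1.38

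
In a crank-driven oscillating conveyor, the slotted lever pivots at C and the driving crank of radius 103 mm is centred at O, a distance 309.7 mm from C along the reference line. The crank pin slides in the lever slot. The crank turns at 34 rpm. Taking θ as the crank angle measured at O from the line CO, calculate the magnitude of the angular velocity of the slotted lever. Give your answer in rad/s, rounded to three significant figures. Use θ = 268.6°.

0.333

ω = 3.56 rad/s (from 34 rpm).
Crank pin A relative to C: A = (d + r cosθ, r sinθ); lever angle φ = atan2(r sinθ, d + r cosθ).
Differentiating tanφ: φ̇ = rω(d cosθ + r)/(d² + r² + 2dr cosθ).
d² + r² + 2dr cosθ = |CA|² = 0.104964 m²;  d cosθ + r = +0.095433 m.
|ω_lever| = |0.103·3.56·+0.095433| / 0.104964 = 0.33343 rad/s.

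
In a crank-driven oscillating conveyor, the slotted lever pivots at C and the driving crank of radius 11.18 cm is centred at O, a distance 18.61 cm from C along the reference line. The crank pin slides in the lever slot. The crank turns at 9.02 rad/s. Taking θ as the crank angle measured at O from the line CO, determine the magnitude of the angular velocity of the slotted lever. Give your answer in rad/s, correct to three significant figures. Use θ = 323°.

3.27

ω = 9.02 rad/s
Crank pin A relative to C: A = (d + r cosθ, r sinθ); lever angle φ = atan2(r sinθ, d + r cosθ).
Differentiating tanφ: φ̇ = rω(d cosθ + r)/(d² + r² + 2dr cosθ).
d² + r² + 2dr cosθ = |CA|² = 0.0803652 m²;  d cosθ + r = +0.26043 m.
|ω_lever| = |0.1118·9.02·+0.26043| / 0.0803652 = 3.2679 rad/s.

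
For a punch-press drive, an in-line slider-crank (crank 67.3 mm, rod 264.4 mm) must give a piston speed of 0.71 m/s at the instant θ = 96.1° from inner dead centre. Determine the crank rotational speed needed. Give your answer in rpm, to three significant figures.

104

For an in-line slider-crank, |v_piston| = rω|sinθ|·[1 + r cosθ/√(L² − r² sin²θ)].
With r = 0.0673 m, L = 0.2644 m, θ = 96.1°: the bracketed kinematic factor |dx/dθ| = 0.065048 m.
ω = v/|dx/dθ| = 0.71/0.065048 = 10.915 rad/s.
N = 60ω/(2π) = 104.23 rpm.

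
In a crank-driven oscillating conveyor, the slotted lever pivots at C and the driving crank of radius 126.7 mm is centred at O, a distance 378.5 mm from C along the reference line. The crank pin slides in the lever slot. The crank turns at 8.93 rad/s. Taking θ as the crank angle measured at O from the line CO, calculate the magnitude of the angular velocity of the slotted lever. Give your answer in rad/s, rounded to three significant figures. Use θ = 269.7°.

ω = 8.93 rad/s
Crank pin A relative to C: A = (d + r cosθ, r sinθ); lever angle φ = atan2(r sinθ, d + r cosθ).
Differentiating tanφ: φ̇ = rω(d cosθ + r)/(d² + r² + 2dr cosθ).
d² + r² + 2dr cosθ = |CA|² = 0.158813 m²;  d cosθ + r = +0.12472 m.
|ω_lever| = |0.1267·8.93·+0.12472| / 0.158813 = 0.88853 rad/s.

0.889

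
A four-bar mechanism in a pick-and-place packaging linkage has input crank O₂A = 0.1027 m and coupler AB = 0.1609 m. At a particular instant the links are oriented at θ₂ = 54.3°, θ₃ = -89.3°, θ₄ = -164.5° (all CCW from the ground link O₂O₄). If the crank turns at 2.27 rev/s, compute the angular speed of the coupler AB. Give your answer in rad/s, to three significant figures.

5.90

ω₂ = 14.26 rad/s (from 2.27 rev/s).
Differentiating the loop-closure r₂e^{iθ₂}+r₃e^{iθ₃}=r₁+r₄e^{iθ₄} gives r₂ω₂e^{iθ₂}+r₃ω₃e^{iθ₃}=r₄ω₄e^{iθ₄}.
Eliminating the other unknown: ω₃ = r₂ω₂ sin(θ₄−θ₂) / [r₃ sin(θ₃−θ₄)].
Numerator sine = +0.62660; denominator sine = +0.96682.
Result = 0.1027·14.26·(+0.62660) / (0.1609·(+0.96682)) = +5.9002 rad/s; magnitude 5.9002 rad/s.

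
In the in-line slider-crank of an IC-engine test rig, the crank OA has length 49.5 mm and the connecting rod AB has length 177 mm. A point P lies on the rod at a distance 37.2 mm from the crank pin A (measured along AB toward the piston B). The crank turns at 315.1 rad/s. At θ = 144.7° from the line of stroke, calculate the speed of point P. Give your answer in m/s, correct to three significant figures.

ω = 315.1 rad/s.  Crank-pin speed |V_A| = rω = 15.597 m/s, perpendicular to OA.
Rod angle: sinφ = −(r/L) sinθ ⇒ φ = -9.300°; ω_rod = −rω cosθ/√(L²−r²sin²θ) = +72.877 rad/s.
V_P = V_A + ω_rod × AP, with AP = 0.0372 m along the rod.
Components: V_Px = −rω sinθ − a·ω_rod·sinφ = -8.575 m/s;  V_Py = rω cosθ + a·ω_rod·cosφ = -10.054 m/s.
|V_P| = √(V_Px² + V_Py²) = 13.214 m/s.

13.2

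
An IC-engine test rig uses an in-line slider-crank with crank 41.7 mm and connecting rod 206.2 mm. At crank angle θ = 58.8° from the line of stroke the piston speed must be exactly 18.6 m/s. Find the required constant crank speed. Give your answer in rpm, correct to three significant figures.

For an in-line slider-crank, |v_piston| = rω|sinθ|·[1 + r cosθ/√(L² − r² sin²θ)].
With r = 0.0417 m, L = 0.2062 m, θ = 58.8°: the bracketed kinematic factor |dx/dθ| = 0.039463 m.
ω = v/|dx/dθ| = 18.6/0.039463 = 471.33 rad/s.
N = 60ω/(2π) = 4500.9 rpm.

4500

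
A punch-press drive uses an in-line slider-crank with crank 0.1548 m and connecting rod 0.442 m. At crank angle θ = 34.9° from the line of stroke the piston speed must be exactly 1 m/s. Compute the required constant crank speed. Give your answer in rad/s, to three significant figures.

For an in-line slider-crank, |v_piston| = rω|sinθ|·[1 + r cosθ/√(L² − r² sin²θ)].
With r = 0.1548 m, L = 0.442 m, θ = 34.9°: the bracketed kinematic factor |dx/dθ| = 0.11454 m.
ω = v/|dx/dθ| = 1/0.11454 = 8.731 rad/s.

8.73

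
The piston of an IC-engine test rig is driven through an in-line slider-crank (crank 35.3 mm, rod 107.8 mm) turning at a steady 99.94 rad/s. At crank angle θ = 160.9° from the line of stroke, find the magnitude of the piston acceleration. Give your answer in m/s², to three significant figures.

ω = 99.94 rad/s
x(θ) = r cosθ + √(L² − r² sin²θ); with ω constant, a = ω²·d²x/dθ².
d²x/dθ² = −r cosθ − r²(cos2θ)/√u − r⁴ sin²2θ/(4u^{3/2}),  u = L² − r² sin²θ = 0.0114874 m².
Substituting r = 0.0353 m, L = 0.1078 m, θ = 160.9°: d²x/dθ² = +0.0241 m.
a = ω²·d²x/dθ² = (99.94)²·(+0.0241) = +240.71 m/s²;  |a| = 240.71 m/s².

241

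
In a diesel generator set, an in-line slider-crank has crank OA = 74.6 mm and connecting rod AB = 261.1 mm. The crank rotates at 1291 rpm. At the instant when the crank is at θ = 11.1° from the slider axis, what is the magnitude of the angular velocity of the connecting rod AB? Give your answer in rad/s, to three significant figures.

ω = 135.2 rad/s (converted from 1291 rpm).
The rod makes angle φ with the slider axis where L sinφ = r sinθ; differentiating, L cosφ·φ̇ = r ω cosθ.
L cosφ = √(L² − r² sin²θ) = 0.2607 m.
|ω_rod| = r ω |cosθ| / √(L² − r² sin²θ) = 0.0746·135.2·0.98129/0.2607 = 37.962 rad/s.

38.0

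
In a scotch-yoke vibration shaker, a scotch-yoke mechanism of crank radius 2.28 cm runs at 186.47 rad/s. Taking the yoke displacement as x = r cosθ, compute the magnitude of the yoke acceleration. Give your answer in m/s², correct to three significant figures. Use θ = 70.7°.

ω = 186.5 rad/s
x = r cosθ ⇒ ẍ = −rω² cosθ (ω constant).
|a| = rω²|cosθ| = 0.0228·(186.5)²·|cos 70.7°| = 262.03 m/s².

262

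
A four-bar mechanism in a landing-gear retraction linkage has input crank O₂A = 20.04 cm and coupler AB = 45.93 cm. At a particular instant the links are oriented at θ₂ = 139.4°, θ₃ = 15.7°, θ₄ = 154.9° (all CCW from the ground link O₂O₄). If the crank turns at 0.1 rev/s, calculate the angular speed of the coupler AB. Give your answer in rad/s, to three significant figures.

ω₂ = 0.6283 rad/s (from 0.1 rev/s).
Differentiating the loop-closure r₂e^{iθ₂}+r₃e^{iθ₃}=r₁+r₄e^{iθ₄} gives r₂ω₂e^{iθ₂}+r₃ω₃e^{iθ₃}=r₄ω₄e^{iθ₄}.
Eliminating the other unknown: ω₃ = r₂ω₂ sin(θ₄−θ₂) / [r₃ sin(θ₃−θ₄)].
Numerator sine = +0.26724; denominator sine = -0.65342.
Result = 0.2004·0.6283·(+0.26724) / (0.4593·(-0.65342)) = -0.11212 rad/s; magnitude 0.11212 rad/s.

0.112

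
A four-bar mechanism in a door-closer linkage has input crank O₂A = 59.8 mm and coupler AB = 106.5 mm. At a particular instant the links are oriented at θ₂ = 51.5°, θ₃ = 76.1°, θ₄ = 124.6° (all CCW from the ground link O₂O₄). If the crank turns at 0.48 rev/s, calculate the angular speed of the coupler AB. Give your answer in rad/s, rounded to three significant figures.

ω₂ = 3.016 rad/s (from 0.48 rev/s).
Differentiating the loop-closure r₂e^{iθ₂}+r₃e^{iθ₃}=r₁+r₄e^{iθ₄} gives r₂ω₂e^{iθ₂}+r₃ω₃e^{iθ₃}=r₄ω₄e^{iθ₄}.
Eliminating the other unknown: ω₃ = r₂ω₂ sin(θ₄−θ₂) / [r₃ sin(θ₃−θ₄)].
Numerator sine = +0.95681; denominator sine = -0.74896.
Result = 0.0598·3.016·(+0.95681) / (0.1065·(-0.74896)) = -2.1634 rad/s; magnitude 2.1634 rad/s.

2.16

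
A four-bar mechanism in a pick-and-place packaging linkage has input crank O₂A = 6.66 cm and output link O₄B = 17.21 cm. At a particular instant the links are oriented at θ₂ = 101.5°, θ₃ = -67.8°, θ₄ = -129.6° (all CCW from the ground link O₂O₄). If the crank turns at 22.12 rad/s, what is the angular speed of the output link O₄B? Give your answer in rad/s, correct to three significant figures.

1.80

ω₂ = 22.12 rad/s
Differentiating the loop-closure r₂e^{iθ₂}+r₃e^{iθ₃}=r₁+r₄e^{iθ₄} gives r₂ω₂e^{iθ₂}+r₃ω₃e^{iθ₃}=r₄ω₄e^{iθ₄}.
Eliminating the other unknown: ω₄ = r₂ω₂ sin(θ₂−θ₃) / [r₄ sin(θ₄−θ₃)].
Numerator sine = +0.18567; denominator sine = -0.88130.
Result = 0.0666·22.12·(+0.18567) / (0.1721·(-0.88130)) = -1.8034 rad/s; magnitude 1.8034 rad/s.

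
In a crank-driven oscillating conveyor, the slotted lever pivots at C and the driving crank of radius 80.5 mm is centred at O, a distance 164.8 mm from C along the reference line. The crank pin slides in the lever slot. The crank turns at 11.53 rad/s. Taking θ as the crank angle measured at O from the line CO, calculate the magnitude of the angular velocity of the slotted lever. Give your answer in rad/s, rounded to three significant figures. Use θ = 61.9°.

ω = 11.53 rad/s
Crank pin A relative to C: A = (d + r cosθ, r sinθ); lever angle φ = atan2(r sinθ, d + r cosθ).
Differentiating tanφ: φ̇ = rω(d cosθ + r)/(d² + r² + 2dr cosθ).
d² + r² + 2dr cosθ = |CA|² = 0.0461366 m²;  d cosθ + r = +0.15812 m.
|ω_lever| = |0.0805·11.53·+0.15812| / 0.0461366 = 3.1811 rad/s.

3.18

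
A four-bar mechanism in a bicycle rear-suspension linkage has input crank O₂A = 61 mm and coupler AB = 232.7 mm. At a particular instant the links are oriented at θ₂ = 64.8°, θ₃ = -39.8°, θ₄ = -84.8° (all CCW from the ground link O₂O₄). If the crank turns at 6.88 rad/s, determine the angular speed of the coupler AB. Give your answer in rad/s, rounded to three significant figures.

1.29

ω₂ = 6.88 rad/s
Differentiating the loop-closure r₂e^{iθ₂}+r₃e^{iθ₃}=r₁+r₄e^{iθ₄} gives r₂ω₂e^{iθ₂}+r₃ω₃e^{iθ₃}=r₄ω₄e^{iθ₄}.
Eliminating the other unknown: ω₃ = r₂ω₂ sin(θ₄−θ₂) / [r₃ sin(θ₃−θ₄)].
Numerator sine = -0.50603; denominator sine = +0.70711.
Result = 0.061·6.88·(-0.50603) / (0.2327·(+0.70711)) = -1.2907 rad/s; magnitude 1.2907 rad/s.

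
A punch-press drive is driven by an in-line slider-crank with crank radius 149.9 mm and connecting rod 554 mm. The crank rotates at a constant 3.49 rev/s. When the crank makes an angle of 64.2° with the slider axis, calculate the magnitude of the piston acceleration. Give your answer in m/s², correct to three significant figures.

19.1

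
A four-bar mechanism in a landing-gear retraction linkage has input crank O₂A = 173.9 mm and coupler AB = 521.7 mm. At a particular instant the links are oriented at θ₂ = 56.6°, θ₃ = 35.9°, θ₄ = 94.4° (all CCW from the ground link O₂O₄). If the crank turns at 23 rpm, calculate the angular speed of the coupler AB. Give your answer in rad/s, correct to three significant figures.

0.577

ω₂ = 2.409 rad/s (from 23 rpm).
Differentiating the loop-closure r₂e^{iθ₂}+r₃e^{iθ₃}=r₁+r₄e^{iθ₄} gives r₂ω₂e^{iθ₂}+r₃ω₃e^{iθ₃}=r₄ω₄e^{iθ₄}.
Eliminating the other unknown: ω₃ = r₂ω₂ sin(θ₄−θ₂) / [r₃ sin(θ₃−θ₄)].
Numerator sine = +0.61291; denominator sine = -0.85264.
Result = 0.1739·2.409·(+0.61291) / (0.5217·(-0.85264)) = -0.57712 rad/s; magnitude 0.57712 rad/s.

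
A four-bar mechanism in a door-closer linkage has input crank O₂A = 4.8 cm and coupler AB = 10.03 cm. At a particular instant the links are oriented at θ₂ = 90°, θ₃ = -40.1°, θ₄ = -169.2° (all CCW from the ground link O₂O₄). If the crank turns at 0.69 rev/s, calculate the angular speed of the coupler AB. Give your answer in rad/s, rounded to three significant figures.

2.63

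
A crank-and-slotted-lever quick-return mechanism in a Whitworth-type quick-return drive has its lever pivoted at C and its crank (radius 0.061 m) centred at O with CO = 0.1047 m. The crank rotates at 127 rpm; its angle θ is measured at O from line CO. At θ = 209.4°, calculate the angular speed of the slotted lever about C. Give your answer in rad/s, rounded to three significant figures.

6.90

ω = 13.3 rad/s (from 127 rpm).
Crank pin A relative to C: A = (d + r cosθ, r sinθ); lever angle φ = atan2(r sinθ, d + r cosθ).
Differentiating tanφ: φ̇ = rω(d cosθ + r)/(d² + r² + 2dr cosθ).
d² + r² + 2dr cosθ = |CA|² = 0.00355473 m²;  d cosθ + r = -0.030216 m.
|ω_lever| = |0.061·13.3·-0.030216| / 0.00355473 = 6.8959 rad/s.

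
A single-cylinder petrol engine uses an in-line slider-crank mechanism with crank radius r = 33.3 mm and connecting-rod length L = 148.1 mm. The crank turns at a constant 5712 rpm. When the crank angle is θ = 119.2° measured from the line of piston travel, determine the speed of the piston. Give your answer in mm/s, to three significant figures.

15400

ω = 2π·5712/60 = 598.2 rad/s
For an in-line slider-crank, x = r cosθ + √(L² − r² sin²θ), so v = −rω sinθ·[1 + r cosθ/√(L² − r² sin²θ)].
With r = 0.0333 m, L = 0.1481 m, θ = 119.2°: √(L² − r² sin²θ) = 0.14522 m.
v = −0.0333·598.2·0.87292·[1 + 0.0333·-0.48786/0.14522] = -15.442 m/s.
|v| = 15.442 m/s = 15442 mm/s.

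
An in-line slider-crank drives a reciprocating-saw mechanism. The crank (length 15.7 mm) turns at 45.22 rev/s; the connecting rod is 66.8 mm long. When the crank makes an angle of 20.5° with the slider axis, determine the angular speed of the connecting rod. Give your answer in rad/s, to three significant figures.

62.8

ω = 284.1 rad/s (converted from 45.22 rev/s).
The rod makes angle φ with the slider axis where L sinφ = r sinθ; differentiating, L cosφ·φ̇ = r ω cosθ.
L cosφ = √(L² − r² sin²θ) = 0.066573 m.
|ω_rod| = r ω |cosθ| / √(L² − r² sin²θ) = 0.0157·284.1·0.93667/0.066573 = 62.762 rad/s.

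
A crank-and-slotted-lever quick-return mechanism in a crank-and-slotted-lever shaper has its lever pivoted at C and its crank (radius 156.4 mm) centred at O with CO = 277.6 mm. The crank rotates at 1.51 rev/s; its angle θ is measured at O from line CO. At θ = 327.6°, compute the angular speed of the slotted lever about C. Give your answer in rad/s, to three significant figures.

3.32

ω = 9.488 rad/s (from 1.51 rev/s).
Crank pin A relative to C: A = (d + r cosθ, r sinθ); lever angle φ = atan2(r sinθ, d + r cosθ).
Differentiating tanφ: φ̇ = rω(d cosθ + r)/(d² + r² + 2dr cosθ).
d² + r² + 2dr cosθ = |CA|² = 0.174838 m²;  d cosθ + r = +0.39079 m.
|ω_lever| = |0.1564·9.488·+0.39079| / 0.174838 = 3.3166 rad/s.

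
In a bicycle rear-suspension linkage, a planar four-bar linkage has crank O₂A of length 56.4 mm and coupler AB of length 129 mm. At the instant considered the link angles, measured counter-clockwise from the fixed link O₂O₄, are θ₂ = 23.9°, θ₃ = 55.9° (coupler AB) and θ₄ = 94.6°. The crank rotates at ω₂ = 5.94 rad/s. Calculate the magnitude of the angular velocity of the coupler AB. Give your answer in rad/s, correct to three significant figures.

3.92

ω₂ = 5.94 rad/s
Differentiating the loop-closure r₂e^{iθ₂}+r₃e^{iθ₃}=r₁+r₄e^{iθ₄} gives r₂ω₂e^{iθ₂}+r₃ω₃e^{iθ₃}=r₄ω₄e^{iθ₄}.
Eliminating the other unknown: ω₃ = r₂ω₂ sin(θ₄−θ₂) / [r₃ sin(θ₃−θ₄)].
Numerator sine = +0.94380; denominator sine = -0.62524.
Result = 0.0564·5.94·(+0.94380) / (0.129·(-0.62524)) = -3.9202 rad/s; magnitude 3.9202 rad/s.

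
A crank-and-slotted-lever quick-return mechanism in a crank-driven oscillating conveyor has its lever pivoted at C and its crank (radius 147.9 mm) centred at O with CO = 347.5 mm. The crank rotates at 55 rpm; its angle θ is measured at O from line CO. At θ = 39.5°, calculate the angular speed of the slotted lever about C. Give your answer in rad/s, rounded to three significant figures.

1.60

ω = 5.76 rad/s (from 55 rpm).
Crank pin A relative to C: A = (d + r cosθ, r sinθ); lever angle φ = atan2(r sinθ, d + r cosθ).
Differentiating tanφ: φ̇ = rω(d cosθ + r)/(d² + r² + 2dr cosθ).
d² + r² + 2dr cosθ = |CA|² = 0.221946 m²;  d cosθ + r = +0.41604 m.
|ω_lever| = |0.1479·5.76·+0.41604| / 0.221946 = 1.5968 rad/s.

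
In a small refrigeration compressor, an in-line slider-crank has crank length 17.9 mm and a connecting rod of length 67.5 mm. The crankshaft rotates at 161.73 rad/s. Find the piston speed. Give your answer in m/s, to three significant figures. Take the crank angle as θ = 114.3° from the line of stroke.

ω = 161.7 rad/s
For an in-line slider-crank, x = r cosθ + √(L² − r² sin²θ), so v = −rω sinθ·[1 + r cosθ/√(L² − r² sin²θ)].
With r = 0.0179 m, L = 0.0675 m, θ = 114.3°: √(L² − r² sin²θ) = 0.065499 m.
v = −0.0179·161.7·0.91140·[1 + 0.0179·-0.41151/0.065499] = -2.3418 m/s.
|v| = 2.3418 m/s.

2.34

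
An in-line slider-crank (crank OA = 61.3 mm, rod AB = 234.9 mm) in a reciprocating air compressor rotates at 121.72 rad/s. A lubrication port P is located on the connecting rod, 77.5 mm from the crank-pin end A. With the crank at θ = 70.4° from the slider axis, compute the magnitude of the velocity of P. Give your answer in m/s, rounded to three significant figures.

ω = 121.7 rad/s.  Crank-pin speed |V_A| = rω = 7.4614 m/s, perpendicular to OA.
Rod angle: sinφ = −(r/L) sinθ ⇒ φ = -14.232°; ω_rod = −rω cosθ/√(L²−r²sin²θ) = -10.993 rad/s.
V_P = V_A + ω_rod × AP, with AP = 0.0775 m along the rod.
Components: V_Px = −rω sinθ − a·ω_rod·sinφ = -7.2385 m/s;  V_Py = rω cosθ + a·ω_rod·cosφ = +1.6772 m/s.
|V_P| = √(V_Px² + V_Py²) = 7.4303 m/s.

7.43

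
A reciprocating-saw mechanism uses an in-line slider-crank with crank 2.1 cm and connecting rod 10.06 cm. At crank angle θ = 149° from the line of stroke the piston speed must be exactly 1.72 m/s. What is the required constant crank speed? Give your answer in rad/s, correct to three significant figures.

For an in-line slider-crank, |v_piston| = rω|sinθ|·[1 + r cosθ/√(L² − r² sin²θ)].
With r = 0.021 m, L = 0.1006 m, θ = 149°: the bracketed kinematic factor |dx/dθ| = 0.0088692 m.
ω = v/|dx/dθ| = 1.72/0.0088692 = 193.93 rad/s.

194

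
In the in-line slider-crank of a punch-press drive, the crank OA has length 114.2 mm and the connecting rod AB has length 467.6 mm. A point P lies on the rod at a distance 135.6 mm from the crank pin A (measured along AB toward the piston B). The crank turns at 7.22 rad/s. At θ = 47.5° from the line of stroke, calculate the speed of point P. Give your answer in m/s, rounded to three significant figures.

ω = 7.22 rad/s.  Crank-pin speed |V_A| = rω = 0.82452 m/s, perpendicular to OA.
Rod angle: sinφ = −(r/L) sinθ ⇒ φ = -10.373°; ω_rod = −rω cosθ/√(L²−r²sin²θ) = -1.2111 rad/s.
V_P = V_A + ω_rod × AP, with AP = 0.1356 m along the rod.
Components: V_Px = −rω sinθ − a·ω_rod·sinφ = -0.63747 m/s;  V_Py = rω cosθ + a·ω_rod·cosφ = +0.3955 m/s.
|V_P| = √(V_Px² + V_Py²) = 0.7502 m/s.

0.750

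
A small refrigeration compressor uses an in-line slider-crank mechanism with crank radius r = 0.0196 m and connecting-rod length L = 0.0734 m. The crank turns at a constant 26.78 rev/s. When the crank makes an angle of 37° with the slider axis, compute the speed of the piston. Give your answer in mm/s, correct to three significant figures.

2410

ω = 2π·26.8 = 168.3 rad/s
For an in-line slider-crank, x = r cosθ + √(L² − r² sin²θ), so v = −rω sinθ·[1 + r cosθ/√(L² − r² sin²θ)].
With r = 0.0196 m, L = 0.0734 m, θ = 37°: √(L² − r² sin²θ) = 0.072446 m.
v = −0.0196·168.3·0.60182·[1 + 0.0196·0.79864/0.072446] = -2.4136 m/s.
|v| = 2.4136 m/s = 2413.6 mm/s.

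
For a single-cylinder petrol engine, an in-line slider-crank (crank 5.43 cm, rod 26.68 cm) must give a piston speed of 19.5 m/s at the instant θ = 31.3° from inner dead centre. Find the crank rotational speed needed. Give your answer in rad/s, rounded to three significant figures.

For an in-line slider-crank, |v_piston| = rω|sinθ|·[1 + r cosθ/√(L² − r² sin²θ)].
With r = 0.0543 m, L = 0.2668 m, θ = 31.3°: the bracketed kinematic factor |dx/dθ| = 0.033143 m.
ω = v/|dx/dθ| = 19.5/0.033143 = 588.35 rad/s.

588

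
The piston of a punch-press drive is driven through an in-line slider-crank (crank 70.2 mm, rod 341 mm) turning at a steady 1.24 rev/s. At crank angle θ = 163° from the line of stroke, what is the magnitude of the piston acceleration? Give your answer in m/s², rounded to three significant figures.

3.34

ω = 2π·1.24 = 7.791 rad/s
x(θ) = r cosθ + √(L² − r² sin²θ); with ω constant, a = ω²·d²x/dθ².
d²x/dθ² = −r cosθ − r²(cos2θ)/√u − r⁴ sin²2θ/(4u^{3/2}),  u = L² − r² sin²θ = 0.11586 m².
Substituting r = 0.0702 m, L = 0.341 m, θ = 163°: d²x/dθ² = +0.055082 m.
a = ω²·d²x/dθ² = (7.791)²·(+0.055082) = +3.3436 m/s²;  |a| = 3.3436 m/s².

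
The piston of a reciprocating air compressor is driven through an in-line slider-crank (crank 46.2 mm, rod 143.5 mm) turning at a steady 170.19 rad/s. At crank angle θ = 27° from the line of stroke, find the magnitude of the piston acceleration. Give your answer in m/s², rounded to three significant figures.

ω = 170.2 rad/s
x(θ) = r cosθ + √(L² − r² sin²θ); with ω constant, a = ω²·d²x/dθ².
d²x/dθ² = −r cosθ − r²(cos2θ)/√u − r⁴ sin²2θ/(4u^{3/2}),  u = L² − r² sin²θ = 0.0201523 m².
Substituting r = 0.0462 m, L = 0.1435 m, θ = 27°: d²x/dθ² = -0.050263 m.
a = ω²·d²x/dθ² = (170.2)²·(-0.050263) = -1455.8 m/s²;  |a| = 1455.8 m/s².

1460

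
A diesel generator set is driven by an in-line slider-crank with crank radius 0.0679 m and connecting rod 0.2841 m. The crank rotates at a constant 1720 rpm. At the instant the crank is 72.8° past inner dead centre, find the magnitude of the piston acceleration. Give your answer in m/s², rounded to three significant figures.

ω = 2π·1720/60 = 180.1 rad/s
x(θ) = r cosθ + √(L² − r² sin²θ); with ω constant, a = ω²·d²x/dθ².
d²x/dθ² = −r cosθ − r²(cos2θ)/√u − r⁴ sin²2θ/(4u^{3/2}),  u = L² − r² sin²θ = 0.0765055 m².
Substituting r = 0.0679 m, L = 0.2841 m, θ = 72.8°: d²x/dθ² = -0.0064054 m.
a = ω²·d²x/dθ² = (180.1)²·(-0.0064054) = -207.81 m/s²;  |a| = 207.81 m/s².

208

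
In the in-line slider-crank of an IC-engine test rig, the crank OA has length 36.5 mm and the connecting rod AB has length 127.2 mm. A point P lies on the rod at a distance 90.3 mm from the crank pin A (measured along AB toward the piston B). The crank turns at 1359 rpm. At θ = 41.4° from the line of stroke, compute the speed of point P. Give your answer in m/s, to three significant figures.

4.13

ω = 142.3 rad/s.  Crank-pin speed |V_A| = rω = 5.1945 m/s, perpendicular to OA.
Rod angle: sinφ = −(r/L) sinθ ⇒ φ = -10.939°; ω_rod = −rω cosθ/√(L²−r²sin²θ) = -31.199 rad/s.
V_P = V_A + ω_rod × AP, with AP = 0.0903 m along the rod.
Components: V_Px = −rω sinθ − a·ω_rod·sinφ = -3.9698 m/s;  V_Py = rω cosθ + a·ω_rod·cosφ = +1.1303 m/s.
|V_P| = √(V_Px² + V_Py²) = 4.1276 m/s.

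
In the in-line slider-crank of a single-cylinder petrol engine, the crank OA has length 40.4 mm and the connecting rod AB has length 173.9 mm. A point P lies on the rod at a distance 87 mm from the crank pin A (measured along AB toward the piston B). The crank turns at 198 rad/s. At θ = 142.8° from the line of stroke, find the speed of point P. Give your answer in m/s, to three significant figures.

ω = 198 rad/s.  Crank-pin speed |V_A| = rω = 7.9992 m/s, perpendicular to OA.
Rod angle: sinφ = −(r/L) sinθ ⇒ φ = -8.074°; ω_rod = −rω cosθ/√(L²−r²sin²θ) = +37.006 rad/s.
V_P = V_A + ω_rod × AP, with AP = 0.087 m along the rod.
Components: V_Px = −rω sinθ − a·ω_rod·sinφ = -4.3841 m/s;  V_Py = rω cosθ + a·ω_rod·cosφ = -3.184 m/s.
|V_P| = √(V_Px² + V_Py²) = 5.4183 m/s.

5.42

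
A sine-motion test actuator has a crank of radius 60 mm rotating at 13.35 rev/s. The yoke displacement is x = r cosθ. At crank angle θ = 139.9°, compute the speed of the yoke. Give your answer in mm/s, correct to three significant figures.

ω = 83.88 rad/s (from 13.35 rev/s).
x = r cosθ ⇒ ẋ = −rω sinθ.
|v| = rω|sinθ| = 0.06·83.88·|sin 139.9°| = 3.2418 m/s = 3241.8 mm/s.

3240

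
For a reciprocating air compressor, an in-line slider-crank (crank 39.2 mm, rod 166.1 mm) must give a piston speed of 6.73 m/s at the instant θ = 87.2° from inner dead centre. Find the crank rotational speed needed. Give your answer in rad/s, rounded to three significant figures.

170

For an in-line slider-crank, |v_piston| = rω|sinθ|·[1 + r cosθ/√(L² − r² sin²θ)].
With r = 0.0392 m, L = 0.1661 m, θ = 87.2°: the bracketed kinematic factor |dx/dθ| = 0.039618 m.
ω = v/|dx/dθ| = 6.73/0.039618 = 169.87 rad/s.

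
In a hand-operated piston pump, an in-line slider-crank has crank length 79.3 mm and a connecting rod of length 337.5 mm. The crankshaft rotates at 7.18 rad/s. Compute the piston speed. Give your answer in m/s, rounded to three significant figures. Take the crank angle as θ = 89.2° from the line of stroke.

0.571

ω = 7.18 rad/s
For an in-line slider-crank, x = r cosθ + √(L² − r² sin²θ), so v = −rω sinθ·[1 + r cosθ/√(L² − r² sin²θ)].
With r = 0.0793 m, L = 0.3375 m, θ = 89.2°: √(L² − r² sin²θ) = 0.32805 m.
v = −0.0793·7.18·0.99990·[1 + 0.0793·0.01396/0.32805] = -0.57124 m/s.
|v| = 0.57124 m/s.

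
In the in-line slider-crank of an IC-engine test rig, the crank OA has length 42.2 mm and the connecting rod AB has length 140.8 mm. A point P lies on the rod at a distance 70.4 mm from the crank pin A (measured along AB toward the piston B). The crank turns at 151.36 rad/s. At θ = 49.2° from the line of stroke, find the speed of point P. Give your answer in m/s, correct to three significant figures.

ω = 151.4 rad/s.  Crank-pin speed |V_A| = rω = 6.3874 m/s, perpendicular to OA.
Rod angle: sinφ = −(r/L) sinθ ⇒ φ = -13.114°; ω_rod = −rω cosθ/√(L²−r²sin²θ) = -30.436 rad/s.
V_P = V_A + ω_rod × AP, with AP = 0.0704 m along the rod.
Components: V_Px = −rω sinθ − a·ω_rod·sinφ = -5.3214 m/s;  V_Py = rω cosθ + a·ω_rod·cosφ = +2.0868 m/s.
|V_P| = √(V_Px² + V_Py²) = 5.7159 m/s.

5.72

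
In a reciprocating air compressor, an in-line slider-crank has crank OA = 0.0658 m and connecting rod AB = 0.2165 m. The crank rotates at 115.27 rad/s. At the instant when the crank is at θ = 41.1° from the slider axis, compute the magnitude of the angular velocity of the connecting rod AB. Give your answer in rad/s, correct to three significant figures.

26.9

ω = 115.3 rad/s
The rod makes angle φ with the slider axis where L sinφ = r sinθ; differentiating, L cosφ·φ̇ = r ω cosθ.
L cosφ = √(L² − r² sin²θ) = 0.21213 m.
|ω_rod| = r ω |cosθ| / √(L² − r² sin²θ) = 0.0658·115.3·0.75356/0.21213 = 26.943 rad/s.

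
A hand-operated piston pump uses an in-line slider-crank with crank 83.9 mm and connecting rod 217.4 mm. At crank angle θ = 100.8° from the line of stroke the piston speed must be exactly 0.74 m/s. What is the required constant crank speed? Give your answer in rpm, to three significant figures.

For an in-line slider-crank, |v_piston| = rω|sinθ|·[1 + r cosθ/√(L² − r² sin²θ)].
With r = 0.0839 m, L = 0.2174 m, θ = 100.8°: the bracketed kinematic factor |dx/dθ| = 0.075973 m.
ω = v/|dx/dθ| = 0.74/0.075973 = 9.7402 rad/s.
N = 60ω/(2π) = 93.013 rpm.

93.0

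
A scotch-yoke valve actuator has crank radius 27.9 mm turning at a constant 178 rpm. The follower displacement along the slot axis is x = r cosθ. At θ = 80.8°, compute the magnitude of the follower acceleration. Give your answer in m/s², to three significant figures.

ω = 18.64 rad/s (from 178 rpm).
x = r cosθ ⇒ ẍ = −rω² cosθ (ω constant).
|a| = rω²|cosθ| = 0.0279·(18.64)²·|cos 80.8°| = 1.5499 m/s².

1.55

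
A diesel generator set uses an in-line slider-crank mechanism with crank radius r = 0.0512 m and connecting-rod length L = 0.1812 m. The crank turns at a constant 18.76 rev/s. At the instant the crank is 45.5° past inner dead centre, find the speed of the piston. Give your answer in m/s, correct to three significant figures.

ω = 2π·18.8 = 117.9 rad/s
For an in-line slider-crank, x = r cosθ + √(L² − r² sin²θ), so v = −rω sinθ·[1 + r cosθ/√(L² − r² sin²θ)].
With r = 0.0512 m, L = 0.1812 m, θ = 45.5°: √(L² − r² sin²θ) = 0.17748 m.
v = −0.0512·117.9·0.71325·[1 + 0.0512·0.70091/0.17748] = -5.1749 m/s.
|v| = 5.1749 m/s.

5.17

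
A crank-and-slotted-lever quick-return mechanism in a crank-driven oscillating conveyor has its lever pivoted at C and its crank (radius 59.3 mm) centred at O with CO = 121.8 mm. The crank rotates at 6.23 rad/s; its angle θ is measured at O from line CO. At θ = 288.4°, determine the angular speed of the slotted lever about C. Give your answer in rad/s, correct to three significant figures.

1.58

ω = 6.23 rad/s
Crank pin A relative to C: A = (d + r cosθ, r sinθ); lever angle φ = atan2(r sinθ, d + r cosθ).
Differentiating tanφ: φ̇ = rω(d cosθ + r)/(d² + r² + 2dr cosθ).
d² + r² + 2dr cosθ = |CA|² = 0.0229114 m²;  d cosθ + r = +0.097746 m.
|ω_lever| = |0.0593·6.23·+0.097746| / 0.0229114 = 1.5761 rad/s.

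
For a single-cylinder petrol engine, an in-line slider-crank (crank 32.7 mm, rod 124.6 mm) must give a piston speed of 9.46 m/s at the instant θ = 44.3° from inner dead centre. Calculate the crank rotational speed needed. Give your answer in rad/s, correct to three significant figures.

For an in-line slider-crank, |v_piston| = rω|sinθ|·[1 + r cosθ/√(L² − r² sin²θ)].
With r = 0.0327 m, L = 0.1246 m, θ = 44.3°: the bracketed kinematic factor |dx/dθ| = 0.027202 m.
ω = v/|dx/dθ| = 9.46/0.027202 = 347.77 rad/s.

348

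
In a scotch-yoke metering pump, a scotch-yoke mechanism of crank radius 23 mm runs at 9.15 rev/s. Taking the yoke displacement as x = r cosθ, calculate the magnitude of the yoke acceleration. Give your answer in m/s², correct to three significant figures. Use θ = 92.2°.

2.92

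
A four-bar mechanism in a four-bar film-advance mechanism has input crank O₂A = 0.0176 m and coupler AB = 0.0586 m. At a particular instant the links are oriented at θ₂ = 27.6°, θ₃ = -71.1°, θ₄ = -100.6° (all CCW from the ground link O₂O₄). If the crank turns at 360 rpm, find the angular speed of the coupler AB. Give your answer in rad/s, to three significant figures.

ω₂ = 37.7 rad/s (from 360 rpm).
Differentiating the loop-closure r₂e^{iθ₂}+r₃e^{iθ₃}=r₁+r₄e^{iθ₄} gives r₂ω₂e^{iθ₂}+r₃ω₃e^{iθ₃}=r₄ω₄e^{iθ₄}.
Eliminating the other unknown: ω₃ = r₂ω₂ sin(θ₄−θ₂) / [r₃ sin(θ₃−θ₄)].
Numerator sine = -0.78586; denominator sine = +0.49242.
Result = 0.0176·37.7·(-0.78586) / (0.0586·(+0.49242)) = -18.07 rad/s; magnitude 18.07 rad/s.

18.1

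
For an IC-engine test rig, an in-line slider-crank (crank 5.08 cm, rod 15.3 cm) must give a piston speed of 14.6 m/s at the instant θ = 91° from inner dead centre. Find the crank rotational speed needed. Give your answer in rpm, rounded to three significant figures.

For an in-line slider-crank, |v_piston| = rω|sinθ|·[1 + r cosθ/√(L² − r² sin²θ)].
With r = 0.0508 m, L = 0.153 m, θ = 91°: the bracketed kinematic factor |dx/dθ| = 0.05048 m.
ω = v/|dx/dθ| = 14.6/0.05048 = 289.22 rad/s.
N = 60ω/(2π) = 2761.9 rpm.

2760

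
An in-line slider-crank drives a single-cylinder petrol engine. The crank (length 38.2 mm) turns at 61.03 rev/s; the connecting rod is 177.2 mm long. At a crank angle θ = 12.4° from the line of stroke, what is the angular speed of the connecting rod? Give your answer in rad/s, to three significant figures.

ω = 383.5 rad/s (converted from 61.03 rev/s).
The rod makes angle φ with the slider axis where L sinφ = r sinθ; differentiating, L cosφ·φ̇ = r ω cosθ.
L cosφ = √(L² − r² sin²θ) = 0.17701 m.
|ω_rod| = r ω |cosθ| / √(L² − r² sin²θ) = 0.0382·383.5·0.97667/0.17701 = 80.823 rad/s.

80.8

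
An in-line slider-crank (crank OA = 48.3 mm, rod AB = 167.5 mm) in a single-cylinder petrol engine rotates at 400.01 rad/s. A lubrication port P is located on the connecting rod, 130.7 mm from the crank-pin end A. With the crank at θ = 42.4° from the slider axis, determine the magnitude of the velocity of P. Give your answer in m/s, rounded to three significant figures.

ω = 400 rad/s.  Crank-pin speed |V_A| = rω = 19.32 m/s, perpendicular to OA.
Rod angle: sinφ = −(r/L) sinθ ⇒ φ = -11.212°; ω_rod = −rω cosθ/√(L²−r²sin²θ) = -86.835 rad/s.
V_P = V_A + ω_rod × AP, with AP = 0.1307 m along the rod.
Components: V_Px = −rω sinθ − a·ω_rod·sinφ = -15.235 m/s;  V_Py = rω cosθ + a·ω_rod·cosφ = +3.1346 m/s.
|V_P| = √(V_Px² + V_Py²) = 15.554 m/s.

15.6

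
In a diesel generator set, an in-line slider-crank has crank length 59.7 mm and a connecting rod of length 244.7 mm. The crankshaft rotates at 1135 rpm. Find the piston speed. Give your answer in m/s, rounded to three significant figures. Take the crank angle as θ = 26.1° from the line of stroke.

3.81

ω = 2π·1135/60 = 118.9 rad/s
For an in-line slider-crank, x = r cosθ + √(L² − r² sin²θ), so v = −rω sinθ·[1 + r cosθ/√(L² − r² sin²θ)].
With r = 0.0597 m, L = 0.2447 m, θ = 26.1°: √(L² − r² sin²θ) = 0.24329 m.
v = −0.0597·118.9·0.43994·[1 + 0.0597·0.89803/0.24329] = -3.8096 m/s.
|v| = 3.8096 m/s.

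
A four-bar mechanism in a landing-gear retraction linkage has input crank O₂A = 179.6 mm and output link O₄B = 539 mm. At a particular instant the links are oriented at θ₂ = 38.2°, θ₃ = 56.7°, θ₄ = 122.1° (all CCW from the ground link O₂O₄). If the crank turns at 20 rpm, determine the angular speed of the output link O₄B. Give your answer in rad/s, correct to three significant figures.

0.244

ω₂ = 2.094 rad/s (from 20 rpm).
Differentiating the loop-closure r₂e^{iθ₂}+r₃e^{iθ₃}=r₁+r₄e^{iθ₄} gives r₂ω₂e^{iθ₂}+r₃ω₃e^{iθ₃}=r₄ω₄e^{iθ₄}.
Eliminating the other unknown: ω₄ = r₂ω₂ sin(θ₂−θ₃) / [r₄ sin(θ₄−θ₃)].
Numerator sine = -0.31730; denominator sine = +0.90924.
Result = 0.1796·2.094·(-0.31730) / (0.539·(+0.90924)) = -0.24354 rad/s; magnitude 0.24354 rad/s.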